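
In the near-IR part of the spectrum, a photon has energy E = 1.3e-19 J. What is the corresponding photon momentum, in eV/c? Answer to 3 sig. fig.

0.811 eV/c

Use c = 2.99792458e8 m/s, 1 eV = 1.602176634e-19 J.
For a photon p = E/c, so p = 4.336e-28 kg·m/s.
Converting to eV/c: p = 0.8114 eV/c ≈ 0.811 eV/c.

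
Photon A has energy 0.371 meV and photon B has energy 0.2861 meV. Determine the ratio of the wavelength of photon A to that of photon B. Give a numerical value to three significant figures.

λ_A = 0.003342 m (from energy = 0.371 meV, via λ = hc/E).
λ_B = 0.004334 m (from energy = 0.2861 meV, via λ = hc/E).
Ratio = 0.003342 / 0.004334 = 0.771.

0.771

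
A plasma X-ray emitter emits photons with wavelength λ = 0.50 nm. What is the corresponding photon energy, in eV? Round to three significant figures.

2480 eV

First convert: λ = 0.50 nm = 5.0e-10 m.
For a photon E = hc/λ, so E = 3.973e-16 J.
Converting to eV: E = 2480 eV ≈ 2480 eV.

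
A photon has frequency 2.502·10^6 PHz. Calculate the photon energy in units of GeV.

0.0103 GeV

In SI units: f = 2.502·10^6 PHz = 2.502·10^21 Hz.
Since E = hf for a photon, E = 1.658·10^-12 J.
Converting to GeV: E = 0.01035 GeV ≈ 0.0103 GeV.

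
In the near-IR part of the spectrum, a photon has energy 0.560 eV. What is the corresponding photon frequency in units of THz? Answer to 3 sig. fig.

135 THz

First convert: E = 0.560 eV = 8.9722e-20 J.
For a photon f = E/h, so f = 1.354e14 Hz.
Converting to THz: f = 135.4 THz ≈ 135 THz.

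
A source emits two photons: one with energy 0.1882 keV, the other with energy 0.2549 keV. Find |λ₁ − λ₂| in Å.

17.2 Å

Using λ = hc/E: λ₁ = 6.5879 × 10^-9 m, λ₂ = 4.8640 × 10^-9 m.
|Δλ| = |6.5879 × 10^-9 − 4.8640 × 10^-9| = 1.72 × 10^-9 m = 17.2 Å.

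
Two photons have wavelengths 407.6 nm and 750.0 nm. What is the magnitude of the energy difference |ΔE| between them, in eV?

1.39 eV

Using E = hc/λ: E₁ = 4.8735e-19 J, E₂ = 2.6486e-19 J.
|ΔE| = |4.8735e-19 − 2.6486e-19| = 2.22e-19 J = 1.39 eV.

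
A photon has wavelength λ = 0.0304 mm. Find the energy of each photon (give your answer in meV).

Use h = 6.62607015e-34 J·s, c = 2.99792458e8 m/s, 1 eV = 1.602176634e-19 J.
Convert to SI: λ = 0.0304 mm = 3.04e-5 m.
Since E = hc/λ for a photon, E = 6.534e-21 J.
Converting to meV: E = 40.78 meV ≈ 40.8 meV.

40.8 meV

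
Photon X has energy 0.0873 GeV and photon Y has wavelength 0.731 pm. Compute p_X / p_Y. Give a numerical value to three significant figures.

51.5

p_X = 4.666·10^-20 kg·m/s (from energy = 0.0873 GeV, via p = E/c).
p_Y = 9.064·10^-22 kg·m/s (from wavelength = 0.731 pm, via p = h/λ).
Ratio = 4.666·10^-20 / 9.064·10^-22 = 51.5.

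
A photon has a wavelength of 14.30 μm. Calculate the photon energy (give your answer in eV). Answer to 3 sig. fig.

(h = 6.62607015 × 10^-34 J·s, c = 2.99792458 × 10^8 m/s, 1 eV = 1.602176634 × 10^-19 J.)
First convert: λ = 14.30 μm = 1.430 × 10^-5 m.
Apply E = hc/λ: E = 1.389 × 10^-20 J.
Converting to eV: E = 0.08670 eV ≈ 0.0867 eV.

0.0867 eV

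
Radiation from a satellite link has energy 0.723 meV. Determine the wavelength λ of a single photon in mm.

Convert to SI: E = 0.723 meV = 1.1584 × 10^-22 J.
For a photon λ = hc/E, so λ = 0.001715 m.
Converting to mm: λ = 1.715 mm ≈ 1.71 mm.

1.71 mm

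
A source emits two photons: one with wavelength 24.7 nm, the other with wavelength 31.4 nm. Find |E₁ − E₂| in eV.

10.7 eV

Using E = hc/λ: E₁ = 8.042e-18 J, E₂ = 6.326e-18 J.
|ΔE| = |8.042e-18 − 6.326e-18| = 1.72e-18 J = 10.7 eV.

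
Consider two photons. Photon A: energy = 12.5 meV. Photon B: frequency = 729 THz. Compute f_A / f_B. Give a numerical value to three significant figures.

f_A = 3.022e12 Hz (from energy = 12.5 meV, via f = E/h).
f_B = 7.290e14 Hz (from frequency = 729 THz, via f given directly).
Ratio = 3.022e12 / 7.290e14 = 4.15e-3.

4.15e-3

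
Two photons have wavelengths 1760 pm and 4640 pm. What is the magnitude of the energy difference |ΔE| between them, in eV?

437 eV

Using E = hc/λ: E₁ = 1.129·10^-16 J, E₂ = 4.281·10^-17 J.
|ΔE| = |1.129·10^-16 − 4.281·10^-17| = 7.01·10^-17 J = 437 eV.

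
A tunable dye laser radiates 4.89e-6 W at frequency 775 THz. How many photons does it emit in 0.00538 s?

5.12e10 photons

Total energy: E_total = P·t = 4.89e-6 × 0.00538 = 2.631e-8 J.
Per-photon energy: E = 5.135e-19 J.
N = E_total / E_photon = 5.12e10.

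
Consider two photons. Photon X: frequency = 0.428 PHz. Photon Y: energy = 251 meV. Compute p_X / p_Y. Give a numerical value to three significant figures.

p_X = 9.460 × 10^-28 kg·m/s (from frequency = 0.428 PHz, via p = hf/c).
p_Y = 1.341 × 10^-28 kg·m/s (from energy = 251 meV, via p = E/c).
Ratio = 9.460 × 10^-28 / 1.341 × 10^-28 = 7.05.

7.05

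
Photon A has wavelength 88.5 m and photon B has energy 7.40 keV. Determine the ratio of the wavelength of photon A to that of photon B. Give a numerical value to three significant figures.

5.28e11

λ_A = 88.50 m (from wavelength = 88.5 m, via λ given directly).
λ_B = 1.675e-10 m (from energy = 7.40 keV, via λ = hc/E).
Ratio = 88.50 / 1.675e-10 = 5.28e11.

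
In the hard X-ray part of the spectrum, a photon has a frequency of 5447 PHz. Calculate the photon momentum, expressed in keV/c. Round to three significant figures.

22.5 keV/c

In SI units: f = 5447 PHz = 5.447e18 Hz.
The photon relation is p = hf/c, giving p = 1.204e-23 kg·m/s.
Converting to keV/c: p = 22.53 keV/c ≈ 22.5 keV/c.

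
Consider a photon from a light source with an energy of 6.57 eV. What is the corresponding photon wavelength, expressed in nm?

Take h = 6.62607015e-34 J·s, c = 2.99792458e8 m/s, 1 eV = 1.602176634e-19 J.
In SI units: E = 6.57 eV = 1.0526e-18 J.
For a photon λ = hc/E, so λ = 1.887e-7 m.
Converting to nm: λ = 188.7 nm ≈ 189 nm.

189 nm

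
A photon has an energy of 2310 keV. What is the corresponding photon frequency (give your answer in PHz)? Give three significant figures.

5.59e5 PHz

Convert to SI: E = 2310 keV = 3.7010e-13 J.
Since f = E/h for a photon, f = 5.586e20 Hz.
Converting to PHz: f = 558600 PHz ≈ 5.59e5 PHz.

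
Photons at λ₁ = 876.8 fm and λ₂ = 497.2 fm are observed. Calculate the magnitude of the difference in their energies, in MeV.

Using E = hc/λ: E₁ = 2.2656e-13 J, E₂ = 3.9953e-13 J.
|ΔE| = |2.2656e-13 − 3.9953e-13| = 1.73e-13 J = 1.08 MeV.

1.08 MeV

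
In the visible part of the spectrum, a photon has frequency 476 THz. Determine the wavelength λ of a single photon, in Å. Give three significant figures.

Use c = 2.99792458e8 m/s.
First convert: f = 476 THz = 4.76e14 Hz.
Since λ = c/f for a photon, λ = 6.298e-7 m.
Converting to Å: λ = 6298 Å ≈ 6300 Å.

6300 Å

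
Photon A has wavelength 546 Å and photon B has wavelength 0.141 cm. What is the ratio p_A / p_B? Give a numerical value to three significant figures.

p_A = 1.214 × 10^-26 kg·m/s (from wavelength = 546 Å, via p = h/λ).
p_B = 4.699 × 10^-31 kg·m/s (from wavelength = 0.141 cm, via p = h/λ).
Ratio = 1.214 × 10^-26 / 4.699 × 10^-31 = 2.58 × 10^4.

2.58 × 10^4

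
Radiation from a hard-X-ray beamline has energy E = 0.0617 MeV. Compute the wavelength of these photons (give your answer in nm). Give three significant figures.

In SI units: E = 0.0617 MeV = 9.8854e-15 J.
Apply λ = hc/E: λ = 2.009e-11 m.
Converting to nm: λ = 0.02009 nm ≈ 0.0201 nm.

0.0201 nm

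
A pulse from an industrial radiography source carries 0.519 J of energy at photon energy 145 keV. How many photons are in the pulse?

Per-photon energy: E = 2.323e-14 J (from energy = 145 keV).
N = E_total / E_photon = 0.519 J / 2.323e-14 J = 2.23e13.

2.23e13 photons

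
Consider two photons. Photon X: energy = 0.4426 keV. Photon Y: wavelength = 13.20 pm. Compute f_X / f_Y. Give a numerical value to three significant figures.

4.71e-3

f_X = 1.070e17 Hz (from energy = 0.4426 keV, via f = E/h).
f_Y = 2.271e19 Hz (from wavelength = 13.20 pm, via f = c/λ).
Ratio = 1.070e17 / 2.271e19 = 4.71e-3.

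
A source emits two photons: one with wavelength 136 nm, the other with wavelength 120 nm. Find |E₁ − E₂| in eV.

Using E = hc/λ: E₁ = 1.461 × 10^-18 J, E₂ = 1.655 × 10^-18 J.
|ΔE| = |1.461 × 10^-18 − 1.655 × 10^-18| = 1.95 × 10^-19 J = 1.22 eV.

1.22 eV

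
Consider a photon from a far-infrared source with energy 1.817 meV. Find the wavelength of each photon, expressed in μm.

682 μm

Convert to SI: E = 1.817 meV = 2.9112 × 10^-22 J.
For a photon λ = hc/E, so λ = 6.824 × 10^-4 m.
Converting to μm: λ = 682.4 μm ≈ 682 μm.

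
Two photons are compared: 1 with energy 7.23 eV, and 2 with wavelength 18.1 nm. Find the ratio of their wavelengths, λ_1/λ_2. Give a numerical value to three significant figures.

λ_1 = 1.715·10^-7 m (from energy = 7.23 eV, via λ = hc/E).
λ_2 = 1.810·10^-8 m (from wavelength = 18.1 nm, via λ given directly).
Ratio = 1.715·10^-7 / 1.810·10^-8 = 9.47.

9.47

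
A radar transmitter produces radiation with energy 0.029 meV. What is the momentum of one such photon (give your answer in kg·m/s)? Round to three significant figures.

1.55e-32 kg·m/s

In SI units: E = 0.029 meV = 4.6463e-24 J.
For a photon p = E/c, so p = 1.550e-32 kg·m/s.
So p ≈ 1.55e-32 kg·m/s.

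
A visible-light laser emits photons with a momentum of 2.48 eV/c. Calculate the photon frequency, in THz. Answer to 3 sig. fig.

Convert to SI: p = 2.48 eV/c = 1.3254e-27 kg·m/s.
Apply f = pc/h: f = 5.997e14 Hz.
Converting to THz: f = 599.7 THz ≈ 600 THz.

600 THz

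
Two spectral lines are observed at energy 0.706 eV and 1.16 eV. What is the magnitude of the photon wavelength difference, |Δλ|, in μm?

0.687 μm

Using λ = hc/E: λ₁ = 1.756·10^-6 m, λ₂ = 1.069·10^-6 m.
|Δλ| = |1.756·10^-6 − 1.069·10^-6| = 6.87·10^-7 m = 0.687 μm.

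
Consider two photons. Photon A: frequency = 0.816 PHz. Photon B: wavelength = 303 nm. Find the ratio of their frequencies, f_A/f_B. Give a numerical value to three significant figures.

0.825

f_A = 8.160 × 10^14 Hz (from frequency = 0.816 PHz, via f given directly).
f_B = 9.894 × 10^14 Hz (from wavelength = 303 nm, via f = c/λ).
Ratio = 8.160 × 10^14 / 9.894 × 10^14 = 0.825.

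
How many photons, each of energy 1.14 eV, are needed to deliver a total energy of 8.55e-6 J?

Per-photon energy: E = 1.826e-19 J (from energy = 1.14 eV).
N = E_total / E_photon = 8.55e-6 J / 1.826e-19 J = 4.68e13.

4.68e13 photons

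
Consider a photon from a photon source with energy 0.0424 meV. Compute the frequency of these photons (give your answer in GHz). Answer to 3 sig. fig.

10.3 GHz

Take h = 6.62607015 × 10^-34 J·s, 1 eV = 1.602176634 × 10^-19 J.
First convert: E = 0.0424 meV = 6.7932 × 10^-24 J.
Apply f = E/h: f = 1.025 × 10^10 Hz.
Converting to GHz: f = 10.25 GHz ≈ 10.3 GHz.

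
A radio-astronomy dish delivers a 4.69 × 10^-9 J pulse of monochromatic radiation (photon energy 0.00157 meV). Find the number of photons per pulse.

1.86 × 10^16 photons

Per-photon energy: E = 2.515 × 10^-25 J (from energy = 0.00157 meV).
N = E_total / E_photon = 4.69 × 10^-9 J / 2.515 × 10^-25 J = 1.86 × 10^16.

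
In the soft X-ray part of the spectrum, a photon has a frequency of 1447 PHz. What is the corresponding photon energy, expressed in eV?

First convert: f = 1447 PHz = 1.447e18 Hz.
Since E = hf for a photon, E = 9.588e-16 J.
Converting to eV: E = 5984 eV ≈ 5980 eV.

5980 eV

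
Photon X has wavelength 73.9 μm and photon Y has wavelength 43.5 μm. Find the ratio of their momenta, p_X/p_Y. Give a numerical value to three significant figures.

p_X = 8.966e-30 kg·m/s (from wavelength = 73.9 μm, via p = h/λ).
p_Y = 1.523e-29 kg·m/s (from wavelength = 43.5 μm, via p = h/λ).
Ratio = 8.966e-30 / 1.523e-29 = 0.589.

0.589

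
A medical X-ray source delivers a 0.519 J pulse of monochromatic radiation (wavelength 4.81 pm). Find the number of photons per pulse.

1.26 × 10^13 photons

Per-photon energy: E = 4.130 × 10^-14 J (from wavelength = 4.81 pm).
N = E_total / E_photon = 0.519 J / 4.130 × 10^-14 J = 1.26 × 10^13.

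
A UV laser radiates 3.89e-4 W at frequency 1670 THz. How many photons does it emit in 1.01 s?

Total energy: E_total = P·t = 3.89e-4 × 1.01 = 3.929e-4 J.
Per-photon energy: E = 1.107e-18 J.
N = E_total / E_photon = 3.55e14.

3.55e14 photons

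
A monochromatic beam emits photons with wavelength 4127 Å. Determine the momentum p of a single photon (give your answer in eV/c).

(h = 6.62607015e-34 J·s, c = 2.99792458e8 m/s, 1 eV = 1.602176634e-19 J.)
Convert to SI: λ = 4127 Å = 4.127e-7 m.
The photon relation is p = h/λ, giving p = 1.606e-27 kg·m/s.
Converting to eV/c: p = 3.004 eV/c ≈ 3.00 eV/c.

3.00 eV/c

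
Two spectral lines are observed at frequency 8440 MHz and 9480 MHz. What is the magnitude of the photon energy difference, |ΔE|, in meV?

Using E = hf: E₁ = 5.592 × 10^-24 J, E₂ = 6.282 × 10^-24 J.
|ΔE| = |5.592 × 10^-24 − 6.282 × 10^-24| = 6.89 × 10^-25 J = 4.30 × 10^-3 meV.

4.30 × 10^-3 meV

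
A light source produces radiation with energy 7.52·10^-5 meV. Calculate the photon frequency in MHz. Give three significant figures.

Use h = 6.62607015·10^-34 J·s, 1 eV = 1.602176634·10^-19 J.
In SI units: E = 7.52·10^-5 meV = 1.2048·10^-26 J.
Since f = E/h for a photon, f = 1.818·10^7 Hz.
Converting to MHz: f = 18.18 MHz ≈ 18.2 MHz.

18.2 MHz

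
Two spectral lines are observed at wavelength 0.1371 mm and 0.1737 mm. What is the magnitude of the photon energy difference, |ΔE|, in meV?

1.91 meV

Using E = hc/λ: E₁ = 1.4489e-21 J, E₂ = 1.1436e-21 J.
|ΔE| = |1.4489e-21 − 1.1436e-21| = 3.05e-22 J = 1.91 meV.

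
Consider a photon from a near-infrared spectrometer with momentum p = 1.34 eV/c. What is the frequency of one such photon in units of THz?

324 THz

Take h = 6.62607015e-34 J·s, c = 2.99792458e8 m/s, 1 eV = 1.602176634e-19 J.
First convert: p = 1.34 eV/c = 7.1613e-28 kg·m/s.
Apply f = pc/h: f = 3.240e14 Hz.
Converting to THz: f = 324.0 THz ≈ 324 THz.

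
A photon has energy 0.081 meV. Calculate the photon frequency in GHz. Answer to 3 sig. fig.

(h = 6.62607015 × 10^-34 J·s, 1 eV = 1.602176634 × 10^-19 J.)
First convert: E = 0.081 meV = 1.2978 × 10^-23 J.
Apply f = E/h: f = 1.959 × 10^10 Hz.
Converting to GHz: f = 19.59 GHz ≈ 19.6 GHz.

19.6 GHz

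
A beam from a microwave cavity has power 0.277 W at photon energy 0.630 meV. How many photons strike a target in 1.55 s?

4.25e21 photons

Total energy: E_total = P·t = 0.277 × 1.55 = 0.4294 J.
Per-photon energy: E = 1.009e-22 J.
N = E_total / E_photon = 4.25e21.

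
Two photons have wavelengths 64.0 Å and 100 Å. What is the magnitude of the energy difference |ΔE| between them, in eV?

Using E = hc/λ: E₁ = 3.104e-17 J, E₂ = 1.986e-17 J.
|ΔE| = |3.104e-17 − 1.986e-17| = 1.12e-17 J = 69.7 eV.

69.7 eV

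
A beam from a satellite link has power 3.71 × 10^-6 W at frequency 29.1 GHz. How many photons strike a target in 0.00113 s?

Total energy: E_total = P·t = 3.71 × 10^-6 × 0.00113 = 4.192 × 10^-9 J.
Per-photon energy: E = 1.928 × 10^-23 J.
N = E_total / E_photon = 2.17 × 10^14.

2.17 × 10^14 photons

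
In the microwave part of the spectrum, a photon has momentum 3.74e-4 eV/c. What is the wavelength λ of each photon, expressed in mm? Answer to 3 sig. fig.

3.32 mm

Use h = 6.62607015e-34 J·s, c = 2.99792458e8 m/s, 1 eV = 1.602176634e-19 J.
In SI units: p = 3.74e-4 eV/c = 1.9988e-31 kg·m/s.
Since λ = h/p for a photon, λ = 0.003315 m.
Converting to mm: λ = 3.315 mm ≈ 3.32 mm.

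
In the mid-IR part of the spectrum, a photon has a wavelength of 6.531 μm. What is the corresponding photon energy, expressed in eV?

(h = 6.62607015e-34 J·s, c = 2.99792458e8 m/s, 1 eV = 1.602176634e-19 J.)
Convert to SI: λ = 6.531 μm = 6.531e-6 m.
Apply E = hc/λ: E = 3.042e-20 J.
Converting to eV: E = 0.1898 eV ≈ 0.190 eV.

0.190 eV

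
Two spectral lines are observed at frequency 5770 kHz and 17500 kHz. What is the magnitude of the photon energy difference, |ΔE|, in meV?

Using E = hf: E₁ = 3.823 × 10^-27 J, E₂ = 1.160 × 10^-26 J.
|ΔE| = |3.823 × 10^-27 − 1.160 × 10^-26| = 7.77 × 10^-27 J = 4.85 × 10^-5 meV.

4.85 × 10^-5 meV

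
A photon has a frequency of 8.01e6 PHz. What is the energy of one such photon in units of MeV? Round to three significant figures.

33.1 MeV

In SI units: f = 8.01e6 PHz = 8.01e21 Hz.
For a photon E = hf, so E = 5.307e-12 J.
Converting to MeV: E = 33.13 MeV ≈ 33.1 MeV.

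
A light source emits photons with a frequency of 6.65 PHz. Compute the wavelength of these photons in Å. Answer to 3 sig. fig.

In SI units: f = 6.65 PHz = 6.65 × 10^15 Hz.
For a photon λ = c/f, so λ = 4.508 × 10^-8 m.
Converting to Å: λ = 450.8 Å ≈ 451 Å.

451 Å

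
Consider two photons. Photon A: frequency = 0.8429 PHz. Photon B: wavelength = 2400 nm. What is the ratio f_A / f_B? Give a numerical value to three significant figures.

f_A = 8.429 × 10^14 Hz (from frequency = 0.8429 PHz, via f given directly).
f_B = 1.249 × 10^14 Hz (from wavelength = 2400 nm, via f = c/λ).
Ratio = 8.429 × 10^14 / 1.249 × 10^14 = 6.75.

6.75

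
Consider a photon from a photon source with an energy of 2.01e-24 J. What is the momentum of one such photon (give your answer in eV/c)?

Apply p = E/c: p = 6.705e-33 kg·m/s.
Converting to eV/c: p = 1.255e-5 eV/c ≈ 1.25e-5 eV/c.

1.25e-5 eV/c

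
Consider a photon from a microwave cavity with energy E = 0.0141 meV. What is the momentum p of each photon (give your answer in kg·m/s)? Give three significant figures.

7.54e-33 kg·m/s

First convert: E = 0.0141 meV = 2.2591e-24 J.
Apply p = E/c: p = 7.535e-33 kg·m/s.
So p ≈ 7.54e-33 kg·m/s.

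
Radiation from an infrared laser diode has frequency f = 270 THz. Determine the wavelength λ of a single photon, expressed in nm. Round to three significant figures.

(c = 2.99792458 × 10^8 m/s.)
In SI units: f = 270 THz = 2.7 × 10^14 Hz.
The photon relation is λ = c/f, giving λ = 1.110 × 10^-6 m.
Converting to nm: λ = 1110 nm ≈ 1110 nm.

1110 nm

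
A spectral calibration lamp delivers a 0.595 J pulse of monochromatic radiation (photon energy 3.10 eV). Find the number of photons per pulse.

1.20·10^18 photons

Per-photon energy: E = 4.967·10^-19 J (from energy = 3.10 eV).
N = E_total / E_photon = 0.595 J / 4.967·10^-19 J = 1.20·10^18.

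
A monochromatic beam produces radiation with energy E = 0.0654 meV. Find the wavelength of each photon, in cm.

Use h = 6.62607015 × 10^-34 J·s, c = 2.99792458 × 10^8 m/s, 1 eV = 1.602176634 × 10^-19 J.
First convert: E = 0.0654 meV = 1.0478 × 10^-23 J.
Apply λ = hc/E: λ = 0.01896 m.
Converting to cm: λ = 1.896 cm ≈ 1.90 cm.

1.90 cm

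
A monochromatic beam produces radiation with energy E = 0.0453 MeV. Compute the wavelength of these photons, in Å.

Take h = 6.62607015e-34 J·s, c = 2.99792458e8 m/s, 1 eV = 1.602176634e-19 J.
In SI units: E = 0.0453 MeV = 7.2579e-15 J.
The photon relation is λ = hc/E, giving λ = 2.737e-11 m.
Converting to Å: λ = 0.2737 Å ≈ 0.274 Å.

0.274 Å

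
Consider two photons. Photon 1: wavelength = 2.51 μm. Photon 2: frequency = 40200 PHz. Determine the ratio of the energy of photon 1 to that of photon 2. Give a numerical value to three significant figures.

E_1 = 7.914 × 10^-20 J (from wavelength = 2.51 μm, via E = hc/λ).
E_2 = 2.664 × 10^-14 J (from frequency = 40200 PHz, via E = hf).
Ratio = 7.914 × 10^-20 / 2.664 × 10^-14 = 2.97 × 10^-6.

2.97 × 10^-6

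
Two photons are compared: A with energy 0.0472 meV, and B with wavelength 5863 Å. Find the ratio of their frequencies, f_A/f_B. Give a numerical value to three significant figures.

f_A = 1.141 × 10^10 Hz (from energy = 0.0472 meV, via f = E/h).
f_B = 5.113 × 10^14 Hz (from wavelength = 5863 Å, via f = c/λ).
Ratio = 1.141 × 10^10 / 5.113 × 10^14 = 2.23 × 10^-5.

2.23 × 10^-5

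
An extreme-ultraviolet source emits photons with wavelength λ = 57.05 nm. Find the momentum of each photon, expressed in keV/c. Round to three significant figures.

0.0217 keV/c

Convert to SI: λ = 57.05 nm = 5.705e-8 m.
Apply p = h/λ: p = 1.161e-26 kg·m/s.
Converting to keV/c: p = 0.02173 keV/c ≈ 0.0217 keV/c.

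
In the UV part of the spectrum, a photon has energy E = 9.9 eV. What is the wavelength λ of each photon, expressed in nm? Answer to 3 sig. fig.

125 nm

(h = 6.62607015 × 10^-34 J·s, c = 2.99792458 × 10^8 m/s, 1 eV = 1.602176634 × 10^-19 J.)
First convert: E = 9.9 eV = 1.5862 × 10^-18 J.
Since λ = hc/E for a photon, λ = 1.252 × 10^-7 m.
Converting to nm: λ = 125.2 nm ≈ 125 nm.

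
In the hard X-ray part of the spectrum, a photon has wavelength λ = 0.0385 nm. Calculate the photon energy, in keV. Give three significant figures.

Take h = 6.62607015e-34 J·s, c = 2.99792458e8 m/s, 1 eV = 1.602176634e-19 J.
First convert: λ = 0.0385 nm = 3.85e-11 m.
For a photon E = hc/λ, so E = 5.160e-15 J.
Converting to keV: E = 32.20 keV ≈ 32.2 keV.

32.2 keV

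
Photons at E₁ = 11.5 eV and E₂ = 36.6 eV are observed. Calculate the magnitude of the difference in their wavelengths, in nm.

73.9 nm

Using λ = hc/E: λ₁ = 1.078e-7 m, λ₂ = 3.388e-8 m.
|Δλ| = |1.078e-7 − 3.388e-8| = 7.39e-8 m = 73.9 nm.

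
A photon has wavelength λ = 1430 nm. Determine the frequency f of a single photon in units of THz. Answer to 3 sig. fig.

(c = 2.99792458·10^8 m/s.)
In SI units: λ = 1430 nm = 1.43·10^-6 m.
The photon relation is f = c/λ, giving f = 2.096·10^14 Hz.
Converting to THz: f = 209.6 THz ≈ 210 THz.

210 THz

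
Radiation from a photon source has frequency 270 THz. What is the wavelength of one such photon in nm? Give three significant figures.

1110 nm

In SI units: f = 270 THz = 2.7e14 Hz.
For a photon λ = c/f, so λ = 1.110e-6 m.
Converting to nm: λ = 1110 nm ≈ 1110 nm.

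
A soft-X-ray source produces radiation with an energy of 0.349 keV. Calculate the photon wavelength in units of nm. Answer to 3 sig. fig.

(h = 6.62607015e-34 J·s, c = 2.99792458e8 m/s, 1 eV = 1.602176634e-19 J.)
First convert: E = 0.349 keV = 5.5916e-17 J.
The photon relation is λ = hc/E, giving λ = 3.553e-9 m.
Converting to nm: λ = 3.553 nm ≈ 3.55 nm.

3.55 nm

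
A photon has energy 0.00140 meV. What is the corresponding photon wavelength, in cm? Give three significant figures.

Use h = 6.62607015e-34 J·s, c = 2.99792458e8 m/s, 1 eV = 1.602176634e-19 J.
Convert to SI: E = 0.00140 meV = 2.2430e-25 J.
Since λ = hc/E for a photon, λ = 0.8856 m.
Converting to cm: λ = 88.56 cm ≈ 88.6 cm.

88.6 cm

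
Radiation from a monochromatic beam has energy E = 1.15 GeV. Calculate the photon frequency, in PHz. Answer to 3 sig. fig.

First convert: E = 1.15 GeV = 1.8425e-10 J.
Apply f = E/h: f = 2.781e23 Hz.
Converting to PHz: f = 2.781e8 PHz ≈ 2.78e8 PHz.

2.78e8 PHz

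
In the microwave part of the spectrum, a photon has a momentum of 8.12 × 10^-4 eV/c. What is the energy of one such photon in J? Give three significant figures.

Take c = 2.99792458 × 10^8 m/s, 1 eV = 1.602176634 × 10^-19 J.
First convert: p = 8.12 × 10^-4 eV/c = 4.3396 × 10^-31 kg·m/s.
Since E = pc for a photon, E = 1.301 × 10^-22 J.
So E ≈ 1.30 × 10^-22 J.

1.30 × 10^-22 J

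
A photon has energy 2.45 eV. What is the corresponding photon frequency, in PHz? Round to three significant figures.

(h = 6.62607015 × 10^-34 J·s, 1 eV = 1.602176634 × 10^-19 J.)
Convert to SI: E = 2.45 eV = 3.9253 × 10^-19 J.
The photon relation is f = E/h, giving f = 5.924 × 10^14 Hz.
Converting to PHz: f = 0.5924 PHz ≈ 0.592 PHz.

0.592 PHz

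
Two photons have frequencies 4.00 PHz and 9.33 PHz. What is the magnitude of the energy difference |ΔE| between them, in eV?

Using E = hf: E₁ = 2.650e-18 J, E₂ = 6.182e-18 J.
|ΔE| = |2.650e-18 − 6.182e-18| = 3.53e-18 J = 22.0 eV.

22.0 eV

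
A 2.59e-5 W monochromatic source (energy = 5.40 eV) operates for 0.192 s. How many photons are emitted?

Total energy: E_total = P·t = 2.59e-5 × 0.192 = 4.973e-6 J.
Per-photon energy: E = 8.652e-19 J.
N = E_total / E_photon = 5.75e12.

5.75e12 photons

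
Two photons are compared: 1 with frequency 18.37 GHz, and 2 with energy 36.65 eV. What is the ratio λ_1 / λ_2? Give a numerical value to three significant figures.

4.82 × 10^5

λ_1 = 0.01632 m (from frequency = 18.37 GHz, via λ = c/f).
λ_2 = 3.383 × 10^-8 m (from energy = 36.65 eV, via λ = hc/E).
Ratio = 0.01632 / 3.383 × 10^-8 = 4.82 × 10^5.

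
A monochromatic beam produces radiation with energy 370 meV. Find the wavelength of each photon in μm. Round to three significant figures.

First convert: E = 370 meV = 5.9281 × 10^-20 J.
For a photon λ = hc/E, so λ = 3.351 × 10^-6 m.
Converting to μm: λ = 3.351 μm ≈ 3.35 μm.

3.35 μm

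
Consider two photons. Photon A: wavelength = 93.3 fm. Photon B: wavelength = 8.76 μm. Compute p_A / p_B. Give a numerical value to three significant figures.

9.39 × 10^7

p_A = 7.102 × 10^-21 kg·m/s (from wavelength = 93.3 fm, via p = h/λ).
p_B = 7.564 × 10^-29 kg·m/s (from wavelength = 8.76 μm, via p = h/λ).
Ratio = 7.102 × 10^-21 / 7.564 × 10^-29 = 9.39 × 10^7.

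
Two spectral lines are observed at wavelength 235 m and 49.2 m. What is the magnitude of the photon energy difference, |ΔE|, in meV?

1.99 × 10^-5 meV

Using E = hc/λ: E₁ = 8.453 × 10^-28 J, E₂ = 4.037 × 10^-27 J.
|ΔE| = |8.453 × 10^-28 − 4.037 × 10^-27| = 3.19 × 10^-27 J = 1.99 × 10^-5 meV.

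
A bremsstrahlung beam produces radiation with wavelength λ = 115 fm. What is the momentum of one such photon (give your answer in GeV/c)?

0.0108 GeV/c

Convert to SI: λ = 115 fm = 1.15 × 10^-13 m.
Apply p = h/λ: p = 5.762 × 10^-21 kg·m/s.
Converting to GeV/c: p = 0.01078 GeV/c ≈ 0.0108 GeV/c.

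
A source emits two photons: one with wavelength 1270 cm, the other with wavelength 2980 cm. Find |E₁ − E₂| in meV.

Using E = hc/λ: E₁ = 1.564e-26 J, E₂ = 6.666e-27 J.
|ΔE| = |1.564e-26 − 6.666e-27| = 8.98e-27 J = 5.60e-5 meV.

5.60e-5 meV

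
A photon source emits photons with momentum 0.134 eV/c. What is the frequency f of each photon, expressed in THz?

First convert: p = 0.134 eV/c = 7.1613·10^-29 kg·m/s.
For a photon f = pc/h, so f = 3.240·10^13 Hz.
Converting to THz: f = 32.40 THz ≈ 32.4 THz.

32.4 THz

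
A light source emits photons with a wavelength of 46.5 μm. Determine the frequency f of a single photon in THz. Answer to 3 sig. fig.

Take c = 2.99792458 × 10^8 m/s.
First convert: λ = 46.5 μm = 4.65 × 10^-5 m.
The photon relation is f = c/λ, giving f = 6.447 × 10^12 Hz.
Converting to THz: f = 6.447 THz ≈ 6.45 THz.

6.45 THz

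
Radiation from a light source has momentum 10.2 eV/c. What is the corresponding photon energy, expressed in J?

1.63 × 10^-18 J

First convert: p = 10.2 eV/c = 5.4512 × 10^-27 kg·m/s.
Since E = pc for a photon, E = 1.634 × 10^-18 J.
So E ≈ 1.63 × 10^-18 J.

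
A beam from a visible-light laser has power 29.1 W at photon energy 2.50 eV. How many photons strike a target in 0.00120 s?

8.72 × 10^16 photons

Total energy: E_total = P·t = 29.1 × 0.00120 = 0.03492 J.
Per-photon energy: E = 4.005 × 10^-19 J.
N = E_total / E_photon = 8.72 × 10^16.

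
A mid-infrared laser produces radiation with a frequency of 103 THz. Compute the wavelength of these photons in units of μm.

In SI units: f = 103 THz = 1.03 × 10^14 Hz.
Since λ = c/f for a photon, λ = 2.911 × 10^-6 m.
Converting to μm: λ = 2.911 μm ≈ 2.91 μm.

2.91 μm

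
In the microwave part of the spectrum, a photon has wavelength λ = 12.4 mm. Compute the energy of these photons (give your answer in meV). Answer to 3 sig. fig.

0.100 meV

Convert to SI: λ = 12.4 mm = 0.0124 m.
Apply E = hc/λ: E = 1.602 × 10^-23 J.
Converting to meV: E = 0.09999 meV ≈ 0.100 meV.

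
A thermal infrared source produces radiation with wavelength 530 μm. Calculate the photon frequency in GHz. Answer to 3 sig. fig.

Convert to SI: λ = 530 μm = 5.3·10^-4 m.
Since f = c/λ for a photon, f = 5.656·10^11 Hz.
Converting to GHz: f = 565.6 GHz ≈ 566 GHz.

566 GHz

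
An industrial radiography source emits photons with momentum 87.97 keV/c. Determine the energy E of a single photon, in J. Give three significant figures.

1.41e-14 J

Take c = 2.99792458e8 m/s, 1 eV = 1.602176634e-19 J.
Convert to SI: p = 87.97 keV/c = 4.7014e-23 kg·m/s.
The photon relation is E = pc, giving E = 1.409e-14 J.
So E ≈ 1.41e-14 J.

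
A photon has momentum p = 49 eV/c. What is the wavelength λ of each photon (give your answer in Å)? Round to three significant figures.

Use h = 6.62607015 × 10^-34 J·s, c = 2.99792458 × 10^8 m/s, 1 eV = 1.602176634 × 10^-19 J.
First convert: p = 49 eV/c = 2.6187 × 10^-26 kg·m/s.
For a photon λ = h/p, so λ = 2.530 × 10^-8 m.
Converting to Å: λ = 253.0 Å ≈ 253 Å.

253 Å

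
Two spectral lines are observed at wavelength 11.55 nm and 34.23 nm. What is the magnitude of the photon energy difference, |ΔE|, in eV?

71.1 eV

Using E = hc/λ: E₁ = 1.7199 × 10^-17 J, E₂ = 5.8032 × 10^-18 J.
|ΔE| = |1.7199 × 10^-17 − 5.8032 × 10^-18| = 1.14 × 10^-17 J = 71.1 eV.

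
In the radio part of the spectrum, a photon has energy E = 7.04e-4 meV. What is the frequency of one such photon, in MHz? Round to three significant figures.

In SI units: E = 7.04e-4 meV = 1.1279e-25 J.
Since f = E/h for a photon, f = 1.702e8 Hz.
Converting to MHz: f = 170.2 MHz ≈ 170 MHz.

170 MHz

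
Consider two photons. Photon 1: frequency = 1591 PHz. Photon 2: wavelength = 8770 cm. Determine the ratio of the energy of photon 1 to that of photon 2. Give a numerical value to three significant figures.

4.65 × 10^11

E_1 = 1.054 × 10^-15 J (from frequency = 1591 PHz, via E = hf).
E_2 = 2.265 × 10^-27 J (from wavelength = 8770 cm, via E = hc/λ).
Ratio = 1.054 × 10^-15 / 2.265 × 10^-27 = 4.65 × 10^11.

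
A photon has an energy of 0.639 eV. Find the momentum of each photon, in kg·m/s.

3.41 × 10^-28 kg·m/s

(c = 2.99792458 × 10^8 m/s, 1 eV = 1.602176634 × 10^-19 J.)
First convert: E = 0.639 eV = 1.0238 × 10^-19 J.
Apply p = E/c: p = 3.415 × 10^-28 kg·m/s.
So p ≈ 3.41 × 10^-28 kg·m/s.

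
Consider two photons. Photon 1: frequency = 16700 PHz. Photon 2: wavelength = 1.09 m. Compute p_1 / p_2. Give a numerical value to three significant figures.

6.07·10^10

p_1 = 3.691·10^-23 kg·m/s (from frequency = 16700 PHz, via p = hf/c).
p_2 = 6.079·10^-34 kg·m/s (from wavelength = 1.09 m, via p = h/λ).
Ratio = 3.691·10^-23 / 6.079·10^-34 = 6.07·10^10.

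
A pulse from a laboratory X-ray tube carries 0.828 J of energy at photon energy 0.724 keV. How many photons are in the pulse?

Per-photon energy: E = 1.160e-16 J (from energy = 0.724 keV).
N = E_total / E_photon = 0.828 J / 1.160e-16 J = 7.14e15.

7.14e15 photons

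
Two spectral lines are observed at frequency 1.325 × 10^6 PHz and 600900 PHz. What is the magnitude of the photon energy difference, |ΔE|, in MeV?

2.99 MeV

Using E = hf: E₁ = 8.7795 × 10^-13 J, E₂ = 3.9816 × 10^-13 J.
|ΔE| = |8.7795 × 10^-13 − 3.9816 × 10^-13| = 4.80 × 10^-13 J = 2.99 MeV.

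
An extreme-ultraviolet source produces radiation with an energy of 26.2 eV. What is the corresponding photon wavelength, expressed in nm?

(h = 6.62607015 × 10^-34 J·s, c = 2.99792458 × 10^8 m/s, 1 eV = 1.602176634 × 10^-19 J.)
In SI units: E = 26.2 eV = 4.1977 × 10^-18 J.
Apply λ = hc/E: λ = 4.732 × 10^-8 m.
Converting to nm: λ = 47.32 nm ≈ 47.3 nm.

47.3 nm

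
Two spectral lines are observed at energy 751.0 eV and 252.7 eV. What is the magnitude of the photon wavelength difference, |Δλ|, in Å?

32.6 Å

Using λ = hc/E: λ₁ = 1.6509·10^-9 m, λ₂ = 4.9064·10^-9 m.
|Δλ| = |1.6509·10^-9 − 4.9064·10^-9| = 3.26·10^-9 m = 32.6 Å.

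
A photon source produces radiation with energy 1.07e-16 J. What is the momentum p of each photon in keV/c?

For a photon p = E/c, so p = 3.569e-25 kg·m/s.
Converting to keV/c: p = 0.6678 keV/c ≈ 0.668 keV/c.

0.668 keV/c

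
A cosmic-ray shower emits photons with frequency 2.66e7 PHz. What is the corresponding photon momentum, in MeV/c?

In SI units: f = 2.66e7 PHz = 2.66e22 Hz.
For a photon p = hf/c, so p = 5.879e-20 kg·m/s.
Converting to MeV/c: p = 110.0 MeV/c ≈ 110 MeV/c.

110 MeV/c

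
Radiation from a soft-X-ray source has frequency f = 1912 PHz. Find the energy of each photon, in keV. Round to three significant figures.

Use h = 6.62607015e-34 J·s, 1 eV = 1.602176634e-19 J.
Convert to SI: f = 1912 PHz = 1.912e18 Hz.
For a photon E = hf, so E = 1.267e-15 J.
Converting to keV: E = 7.907 keV ≈ 7.91 keV.

7.91 keV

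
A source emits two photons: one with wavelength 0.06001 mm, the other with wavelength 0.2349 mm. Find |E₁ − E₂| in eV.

0.0154 eV

Using E = hc/λ: E₁ = 3.3102e-21 J, E₂ = 8.4566e-22 J.
|ΔE| = |3.3102e-21 − 8.4566e-22| = 2.46e-21 J = 0.0154 eV.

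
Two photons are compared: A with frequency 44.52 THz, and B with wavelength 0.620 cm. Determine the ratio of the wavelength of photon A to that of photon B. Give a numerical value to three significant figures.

λ_A = 6.734e-6 m (from frequency = 44.52 THz, via λ = c/f).
λ_B = 0.006200 m (from wavelength = 0.620 cm, via λ given directly).
Ratio = 6.734e-6 / 0.006200 = 1.09e-3.

1.09e-3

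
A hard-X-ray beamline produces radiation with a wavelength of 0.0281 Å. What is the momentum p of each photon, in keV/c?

441 keV/c

First convert: λ = 0.0281 Å = 2.81 × 10^-12 m.
The photon relation is p = h/λ, giving p = 2.358 × 10^-22 kg·m/s.
Converting to keV/c: p = 441.2 keV/c ≈ 441 keV/c.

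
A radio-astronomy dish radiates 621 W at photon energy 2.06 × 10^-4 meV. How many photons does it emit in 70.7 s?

1.33 × 10^30 photons

Total energy: E_total = P·t = 621 × 70.7 = 43900 J.
Per-photon energy: E = 3.300 × 10^-26 J.
N = E_total / E_photon = 1.33 × 10^30.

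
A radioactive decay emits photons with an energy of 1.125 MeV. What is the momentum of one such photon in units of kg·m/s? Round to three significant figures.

Convert to SI: E = 1.125 MeV = 1.8024e-13 J.
Since p = E/c for a photon, p = 6.012e-22 kg·m/s.
So p ≈ 6.01e-22 kg·m/s.

6.01e-22 kg·m/s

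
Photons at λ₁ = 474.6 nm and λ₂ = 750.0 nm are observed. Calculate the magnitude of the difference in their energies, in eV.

0.959 eV

Using E = hc/λ: E₁ = 4.1855e-19 J, E₂ = 2.6486e-19 J.
|ΔE| = |4.1855e-19 − 2.6486e-19| = 1.54e-19 J = 0.959 eV.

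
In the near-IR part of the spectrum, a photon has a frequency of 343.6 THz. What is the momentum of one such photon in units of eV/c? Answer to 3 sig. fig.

Convert to SI: f = 343.6 THz = 3.436e14 Hz.
Apply p = hf/c: p = 7.594e-28 kg·m/s.
Converting to eV/c: p = 1.421 eV/c ≈ 1.42 eV/c.

1.42 eV/c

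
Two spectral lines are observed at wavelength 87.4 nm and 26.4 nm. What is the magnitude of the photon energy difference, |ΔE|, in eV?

Using E = hc/λ: E₁ = 2.273 × 10^-18 J, E₂ = 7.524 × 10^-18 J.
|ΔE| = |2.273 × 10^-18 − 7.524 × 10^-18| = 5.25 × 10^-18 J = 32.8 eV.

32.8 eV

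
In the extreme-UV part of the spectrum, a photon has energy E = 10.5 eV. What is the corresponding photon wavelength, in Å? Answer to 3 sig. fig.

1180 Å

In SI units: E = 10.5 eV = 1.6823·10^-18 J.
Apply λ = hc/E: λ = 1.181·10^-7 m.
Converting to Å: λ = 1181 Å ≈ 1180 Å.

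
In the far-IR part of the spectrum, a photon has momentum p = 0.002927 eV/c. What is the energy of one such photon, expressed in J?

4.69e-22 J

Use c = 2.99792458e8 m/s, 1 eV = 1.602176634e-19 J.
In SI units: p = 0.002927 eV/c = 1.5643e-30 kg·m/s.
The photon relation is E = pc, giving E = 4.690e-22 J.
So E ≈ 4.69e-22 J.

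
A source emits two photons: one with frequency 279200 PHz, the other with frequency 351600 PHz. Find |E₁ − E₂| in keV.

Using E = hf: E₁ = 1.8500·10^-13 J, E₂ = 2.3297·10^-13 J.
|ΔE| = |1.8500·10^-13 − 2.3297·10^-13| = 4.80·10^-14 J = 299 keV.

299 keV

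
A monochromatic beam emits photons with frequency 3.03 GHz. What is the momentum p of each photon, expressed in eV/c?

Use h = 6.62607015e-34 J·s, c = 2.99792458e8 m/s, 1 eV = 1.602176634e-19 J.
Convert to SI: f = 3.03 GHz = 3.03e9 Hz.
Apply p = hf/c: p = 6.697e-33 kg·m/s.
Converting to eV/c: p = 1.253e-5 eV/c ≈ 1.25e-5 eV/c.

1.25e-5 eV/c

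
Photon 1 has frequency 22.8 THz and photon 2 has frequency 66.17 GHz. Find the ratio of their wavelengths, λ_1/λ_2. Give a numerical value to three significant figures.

2.90e-3

λ_1 = 1.315e-5 m (from frequency = 22.8 THz, via λ = c/f).
λ_2 = 0.004531 m (from frequency = 66.17 GHz, via λ = c/f).
Ratio = 1.315e-5 / 0.004531 = 2.90e-3.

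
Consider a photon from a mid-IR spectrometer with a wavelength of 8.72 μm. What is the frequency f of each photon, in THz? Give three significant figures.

34.4 THz

In SI units: λ = 8.72 μm = 8.72 × 10^-6 m.
Apply f = c/λ: f = 3.438 × 10^13 Hz.
Converting to THz: f = 34.38 THz ≈ 34.4 THz.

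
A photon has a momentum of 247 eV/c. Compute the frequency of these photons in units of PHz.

First convert: p = 247 eV/c = 1.3200e-25 kg·m/s.
The photon relation is f = pc/h, giving f = 5.972e16 Hz.
Converting to PHz: f = 59.72 PHz ≈ 59.7 PHz.

59.7 PHz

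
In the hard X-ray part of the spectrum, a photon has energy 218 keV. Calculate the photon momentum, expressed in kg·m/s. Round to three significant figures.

1.17 × 10^-22 kg·m/s

(c = 2.99792458 × 10^8 m/s, 1 eV = 1.602176634 × 10^-19 J.)
Convert to SI: E = 218 keV = 3.4927 × 10^-14 J.
Since p = E/c for a photon, p = 1.165 × 10^-22 kg·m/s.
So p ≈ 1.17 × 10^-22 kg·m/s.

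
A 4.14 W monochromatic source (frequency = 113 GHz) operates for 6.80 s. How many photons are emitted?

Total energy: E_total = P·t = 4.14 × 6.80 = 28.15 J.
Per-photon energy: E = 7.487e-23 J.
N = E_total / E_photon = 3.76e23.

3.76e23 photons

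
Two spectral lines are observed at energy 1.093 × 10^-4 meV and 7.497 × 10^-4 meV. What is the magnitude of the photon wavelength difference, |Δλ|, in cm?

969 cm

Using λ = hc/E: λ₁ = 11.343 m, λ₂ = 1.6538 m.
|Δλ| = |11.343 − 1.6538| = 9.69 m = 969 cm.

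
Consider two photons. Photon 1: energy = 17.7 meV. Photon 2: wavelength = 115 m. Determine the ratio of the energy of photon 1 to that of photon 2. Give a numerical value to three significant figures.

E_1 = 2.836e-21 J (from energy = 17.7 meV, via E given directly).
E_2 = 1.727e-27 J (from wavelength = 115 m, via E = hc/λ).
Ratio = 2.836e-21 / 1.727e-27 = 1.64e6.

1.64e6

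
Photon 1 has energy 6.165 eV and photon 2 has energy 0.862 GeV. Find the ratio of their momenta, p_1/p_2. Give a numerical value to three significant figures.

p_1 = 3.295·10^-27 kg·m/s (from energy = 6.165 eV, via p = E/c).
p_2 = 4.607·10^-19 kg·m/s (from energy = 0.862 GeV, via p = E/c).
Ratio = 3.295·10^-27 / 4.607·10^-19 = 7.15·10^-9.

7.15·10^-9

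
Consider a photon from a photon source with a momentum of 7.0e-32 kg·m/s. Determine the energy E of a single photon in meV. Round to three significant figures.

Use c = 2.99792458e8 m/s, 1 eV = 1.602176634e-19 J.
Apply E = pc: E = 2.099e-23 J.
Converting to meV: E = 0.1310 meV ≈ 0.131 meV.

0.131 meV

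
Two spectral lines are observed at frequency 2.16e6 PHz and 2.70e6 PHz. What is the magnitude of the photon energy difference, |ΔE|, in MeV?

2.23 MeV

Using E = hf: E₁ = 1.431e-12 J, E₂ = 1.789e-12 J.
|ΔE| = |1.431e-12 − 1.789e-12| = 3.58e-13 J = 2.23 MeV.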